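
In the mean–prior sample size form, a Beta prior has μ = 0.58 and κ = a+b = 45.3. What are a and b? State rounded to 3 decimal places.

a = 26.274, b = 19.026

Split κ in proportion μ : (1−μ): a = 0.58·45.3 = 26.274, b = 45.3 − 26.274 = 19.026.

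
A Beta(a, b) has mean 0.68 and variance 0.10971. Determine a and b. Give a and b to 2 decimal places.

Let s = a+b. The Beta variance is μ(1−μ)/(s+1).
So s+1 = μ(1−μ)/σ² = (0.68×0.32)/0.10971 = 0.2176/0.10971 = 1.9834, giving s = 0.9834.
Then a = μs = 0.68×0.9834 = 0.67 and b = (1−μ)s = 0.32×0.9834 = 0.31.

a = 0.67, b = 0.31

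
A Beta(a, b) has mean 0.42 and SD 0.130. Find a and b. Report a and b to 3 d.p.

a = 5.634, b = 7.780

Variance = 0.130² = 0.016900. The moment-matching identity a+b = μ(1−μ)/Var − 1 gives
a+b = 0.2436/0.016900 − 1 = 13.4142, so a = μ·13.4142 = 5.634 and b = (1−μ)·13.4142 = 7.780.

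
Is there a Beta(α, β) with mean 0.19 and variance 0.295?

A Beta with mean μ has variance μ(1−μ)/(α+β+1) < μ(1−μ).
Here μ(1−μ) = 0.19×0.81 = 0.1539, and 0.295 ≥ 0.1539.

No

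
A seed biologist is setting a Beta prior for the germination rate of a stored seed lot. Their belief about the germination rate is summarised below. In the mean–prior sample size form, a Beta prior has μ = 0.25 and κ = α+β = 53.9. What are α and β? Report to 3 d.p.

α = 13.475, β = 40.425

α = μκ = 0.25×53.9 = 13.475 and β = (1−μ)κ = 0.75×53.9 = 40.425.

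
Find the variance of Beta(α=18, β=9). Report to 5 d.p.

0.00794

α+β = 27 and αβ = 162, so Var = αβ/[(α+β)²(α+β+1)] = 162/20412 = 0.00794.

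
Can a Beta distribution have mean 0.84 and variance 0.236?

No

For any Beta, Var(X) < E[X]·(1−E[X]).
Here μ(1−μ) = 0.84×0.16 = 0.1344, and 0.236 ≥ 0.1344.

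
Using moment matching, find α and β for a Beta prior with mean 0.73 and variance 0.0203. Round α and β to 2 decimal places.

Let s = α+β. The Beta variance is μ(1−μ)/(s+1).
So s+1 = μ(1−μ)/σ² = (0.73×0.27)/0.0203 = 0.1971/0.0203 = 9.7094, giving s = 8.7094.
Then α = μs = 0.73×8.7094 = 6.36 and β = (1−μ)s = 0.27×8.7094 = 2.35.

α = 6.36, β = 2.35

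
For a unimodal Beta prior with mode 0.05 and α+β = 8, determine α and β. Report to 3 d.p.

α = 1.300, β = 6.700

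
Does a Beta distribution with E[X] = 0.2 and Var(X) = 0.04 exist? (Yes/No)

Yes

The Beta variance bound is σ² < μ(1−μ).
Here μ(1−μ) = 0.2×0.8 = 0.16, and 0.04 < 0.16.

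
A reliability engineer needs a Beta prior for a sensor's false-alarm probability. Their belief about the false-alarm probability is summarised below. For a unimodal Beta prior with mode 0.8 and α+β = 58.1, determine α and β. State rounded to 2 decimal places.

For α,β>1 the mode is (α−1)/(α+β−2), so α = mode·(κ−2)+1 = 0.8×56.1+1 = 45.88.
And β = (1−mode)·(κ−2)+1 = 0.2×56.1+1 = 12.22.

α = 45.88, β = 12.22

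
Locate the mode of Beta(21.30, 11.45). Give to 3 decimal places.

The density x^(α−1)(1−x)^(β−1) is maximised at (α−1)/(α+β−2) = 20.30/30.75 = 0.660.

0.660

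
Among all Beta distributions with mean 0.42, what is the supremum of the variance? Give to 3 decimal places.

0.244

Var = μ(1−μ)/(α+β+1), which approaches μ(1−μ) as α+β → 0.
So the supremum is μ(1−μ) = 0.42×0.58 = 0.244.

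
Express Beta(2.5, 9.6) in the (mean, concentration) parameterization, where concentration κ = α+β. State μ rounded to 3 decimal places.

μ = 0.207, κ = 12.1

κ = α+β = 2.5+9.6 = 12.1; μ = α/κ = 2.5/12.1 = 0.207.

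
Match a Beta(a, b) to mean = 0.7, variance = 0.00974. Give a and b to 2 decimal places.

a = 14.39, b = 6.17

Write ν = a+b; then a = μν and Var = μ(1−μ)/(ν+1).
ν = μ(1−μ)/Var − 1 = 0.21/0.00974 − 1 = 20.5606.
a = 0.7·20.5606 = 14.39, b = 0.3·20.5606 = 6.17.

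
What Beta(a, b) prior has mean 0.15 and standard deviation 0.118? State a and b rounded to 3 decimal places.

a = 1.224, b = 6.933

σ² = 0.118² = 0.013924.
With s = a+b, Var = μ(1−μ)/(s+1), so s+1 = (0.15×0.85)/0.013924 = 9.1569 and s = 8.1569.
a = μs = 1.224, b = (1−μ)s = 6.933.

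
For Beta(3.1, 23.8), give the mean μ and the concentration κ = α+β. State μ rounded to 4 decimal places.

κ = α+β = 3.1+23.8 = 26.9; μ = α/κ = 3.1/26.9 = 0.1152.

μ = 0.1152, κ = 26.9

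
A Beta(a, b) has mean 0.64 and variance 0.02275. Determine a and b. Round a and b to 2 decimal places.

By moment matching, a+b = μ(1−μ)/σ² − 1 = (0.64·0.36)/0.02275 − 1 = 10.1275 − 1 = 9.1275.
Since a/(a+b) = μ, a = 0.64·9.1275 = 5.84 and b = 0.36·9.1275 = 3.29.

a = 5.84, b = 3.29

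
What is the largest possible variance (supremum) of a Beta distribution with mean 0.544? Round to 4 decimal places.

0.2481

Var = μ(1−μ)/(α+β+1), which approaches μ(1−μ) as α+β → 0.
So the supremum is μ(1−μ) = 0.544×0.456 = 0.2481.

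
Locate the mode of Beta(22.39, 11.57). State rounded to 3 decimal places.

0.669

The density x^(α−1)(1−x)^(β−1) is maximised at (α−1)/(α+β−2) = 21.39/31.96 = 0.669.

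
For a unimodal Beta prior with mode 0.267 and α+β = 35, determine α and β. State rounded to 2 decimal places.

α = 9.81, β = 25.19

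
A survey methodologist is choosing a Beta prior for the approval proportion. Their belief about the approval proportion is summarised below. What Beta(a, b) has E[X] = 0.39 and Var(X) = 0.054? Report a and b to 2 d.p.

By moment matching, a+b = μ(1−μ)/σ² − 1 = (0.39·0.61)/0.054 − 1 = 4.4056 − 1 = 3.4056.
Since a/(a+b) = μ, a = 0.39·3.4056 = 1.33 and b = 0.61·3.4056 = 2.08.

a = 1.33, b = 2.08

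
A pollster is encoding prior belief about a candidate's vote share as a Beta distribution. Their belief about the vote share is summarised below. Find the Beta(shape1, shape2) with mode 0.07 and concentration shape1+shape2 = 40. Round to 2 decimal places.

Mode = (shape1−1)/(κ−2) with κ = shape1+shape2, so shape1−1 = 0.07·38 = 2.66.
shape1 = 3.66; shape2 = κ − shape1 = 36.34.

shape1 = 3.66, shape2 = 36.34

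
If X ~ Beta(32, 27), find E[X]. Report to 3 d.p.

The Beta mean is α/(α+β) = 32/(32+27) = 0.542.

0.542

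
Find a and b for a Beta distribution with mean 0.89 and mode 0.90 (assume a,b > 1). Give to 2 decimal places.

With s = a+b: μ = a/s and mode = (a−1)/(s−2). Eliminating a = μs,
μs − 1 = m(s−2) ⇒ s(μ−m) = 1−2m ⇒ s = -0.80/-0.01 = 80.0000.
So a = μs = 71.20, b = (1−μ)s = 8.80.

a = 71.20, b = 8.80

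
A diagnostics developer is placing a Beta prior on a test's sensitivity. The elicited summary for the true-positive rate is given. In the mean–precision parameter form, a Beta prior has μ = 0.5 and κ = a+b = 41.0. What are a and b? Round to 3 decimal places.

a = 20.500, b = 20.500

Split κ in proportion μ : (1−μ): a = 0.5·41.0 = 20.500, b = 41.0 − 20.500 = 20.500.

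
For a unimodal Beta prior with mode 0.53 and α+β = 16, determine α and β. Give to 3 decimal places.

Since the density peak of Beta(α,β) is at (α−1)/(α+β−2),
α = 1 + 0.53(16−2) = 8.420 and β = 16 − 8.420 = 7.580.

α = 8.420, β = 7.580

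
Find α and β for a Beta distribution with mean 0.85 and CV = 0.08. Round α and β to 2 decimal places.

σ = CV·μ = 0.08×0.85 = 0.06800, so σ² = 0.004624.
s+1 = μ(1−μ)/σ² = 0.1275/0.004624 = 27.5735, so s = α+β = 26.5735.
α = μs = 22.59, β = (1−μ)s = 3.99.

α = 22.59, β = 3.99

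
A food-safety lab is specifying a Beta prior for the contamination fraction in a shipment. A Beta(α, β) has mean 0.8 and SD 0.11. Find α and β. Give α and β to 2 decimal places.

α = 9.78, β = 2.44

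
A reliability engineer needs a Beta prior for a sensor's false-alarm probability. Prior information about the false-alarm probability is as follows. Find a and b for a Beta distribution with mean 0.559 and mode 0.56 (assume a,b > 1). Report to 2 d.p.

Let s = a+b. Mean gives a = μs = 0.559s; mode gives (a−1)/(s−2) = 0.56.
Substituting: 0.559s − 1 = 0.56(s−2) = 0.56s − 1.12, so -0.001s = -0.12 and s = 120.0000.
Then a = 0.559×120.0000 = 67.08 and b = s−a = 52.92.

a = 67.08, b = 52.92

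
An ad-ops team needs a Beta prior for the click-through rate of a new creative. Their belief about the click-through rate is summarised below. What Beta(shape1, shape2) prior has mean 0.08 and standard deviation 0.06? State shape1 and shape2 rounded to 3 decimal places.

shape1 = 1.556, shape2 = 17.889

Variance = 0.06² = 0.0036. The moment-matching identity shape1+shape2 = μ(1−μ)/Var − 1 gives
shape1+shape2 = 0.0736/0.0036 − 1 = 19.4444, so shape1 = μ·19.4444 = 1.556 and shape2 = (1−μ)·19.4444 = 17.889.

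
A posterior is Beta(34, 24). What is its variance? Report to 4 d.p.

Var = αβ/[(α+β)²(α+β+1)] = (34×24)/(58²×59) = 816/198476 = 0.0041.

0.0041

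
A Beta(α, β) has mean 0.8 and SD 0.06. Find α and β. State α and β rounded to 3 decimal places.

First σ² = 0.0036. Setting α = μn, β = (1−μ)n with n = α+β,
μ(1−μ)/(n+1) = 0.0036 ⇒ n+1 = 0.16/0.0036 = 44.4444 ⇒ n = 43.4444.
Hence α = 0.8×43.4444 = 34.756, β = 0.2×43.4444 = 8.689.

α = 34.756, β = 8.689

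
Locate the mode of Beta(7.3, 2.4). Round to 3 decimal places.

0.818

With α,β > 1, mode = (α−1)/(α+β−2) = 6.3/7.7 = 0.818.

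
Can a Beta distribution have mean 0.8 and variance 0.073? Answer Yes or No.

For any Beta, Var(X) < E[X]·(1−E[X]).
Here μ(1−μ) = 0.8×0.2 = 0.16, and 0.073 < 0.16.

Yes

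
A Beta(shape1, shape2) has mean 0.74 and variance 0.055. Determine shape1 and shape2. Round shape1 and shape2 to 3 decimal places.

shape1 = 1.849, shape2 = 0.650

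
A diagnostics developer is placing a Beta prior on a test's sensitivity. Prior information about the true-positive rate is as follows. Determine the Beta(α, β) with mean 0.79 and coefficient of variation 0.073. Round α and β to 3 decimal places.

Var = (CV·μ)² = (0.073×0.79)² = 0.003326.
α+β = μ(1−μ)/Var − 1 = 0.1659/0.003326 − 1 = 48.8823.
Thus α = 0.79·48.8823 = 38.617 and β = 0.21·48.8823 = 10.265.

α = 38.617, β = 10.265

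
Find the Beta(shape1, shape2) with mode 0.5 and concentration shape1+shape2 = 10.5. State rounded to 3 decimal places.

For shape1,shape2>1 the mode is (shape1−1)/(shape1+shape2−2), so shape1 = mode·(κ−2)+1 = 0.5×8.5+1 = 5.250.
And shape2 = (1−mode)·(κ−2)+1 = 0.5×8.5+1 = 5.250.

shape1 = 5.250, shape2 = 5.250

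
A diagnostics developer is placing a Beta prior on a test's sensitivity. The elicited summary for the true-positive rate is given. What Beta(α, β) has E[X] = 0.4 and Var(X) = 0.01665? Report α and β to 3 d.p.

Let s = α+β. The Beta variance is μ(1−μ)/(s+1).
So s+1 = μ(1−μ)/σ² = (0.4×0.6)/0.01665 = 0.24/0.01665 = 14.4144, giving s = 13.4144.
Then α = μs = 0.4×13.4144 = 5.366 and β = (1−μ)s = 0.6×13.4144 = 8.049.

α = 5.366, β = 8.049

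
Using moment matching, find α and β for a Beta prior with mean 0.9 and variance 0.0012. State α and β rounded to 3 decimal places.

α = 66.600, β = 7.400

Let s = α+β. The Beta variance is μ(1−μ)/(s+1).
So s+1 = μ(1−μ)/σ² = (0.9×0.1)/0.0012 = 0.09/0.0012 = 75.0000, giving s = 74.0000.
Then α = μs = 0.9×74.0000 = 66.600 and β = (1−μ)s = 0.1×74.0000 = 7.400.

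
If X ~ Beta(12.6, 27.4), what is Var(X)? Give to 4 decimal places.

0.0053

Var = αβ/[(α+β)²(α+β+1)] = (12.6×27.4)/(40.0²×41.0) = 345.24/65600.000 = 0.0053.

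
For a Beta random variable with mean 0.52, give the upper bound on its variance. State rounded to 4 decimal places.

0.2496

Var = μ(1−μ)/(α+β+1), which approaches μ(1−μ) as α+β → 0.
So the supremum is μ(1−μ) = 0.52×0.48 = 0.2496.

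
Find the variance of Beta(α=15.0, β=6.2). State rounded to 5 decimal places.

0.00932

Var = αβ/[(α+β)²(α+β+1)] = (15.0×6.2)/(21.2²×22.2) = 93.00/9977.568 = 0.00932.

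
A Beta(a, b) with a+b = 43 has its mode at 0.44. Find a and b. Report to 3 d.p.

For a,b>1 the mode is (a−1)/(a+b−2), so a = mode·(κ−2)+1 = 0.44×41+1 = 19.040.
And b = (1−mode)·(κ−2)+1 = 0.56×41+1 = 23.960.

a = 19.040, b = 23.960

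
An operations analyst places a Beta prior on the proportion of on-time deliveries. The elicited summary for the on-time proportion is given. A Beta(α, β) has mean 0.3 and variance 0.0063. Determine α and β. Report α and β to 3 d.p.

α = 9.700, β = 22.633

By moment matching, α+β = μ(1−μ)/σ² − 1 = (0.3·0.7)/0.0063 − 1 = 33.3333 − 1 = 32.3333.
Since α/(α+β) = μ, α = 0.3·32.3333 = 9.700 and β = 0.7·32.3333 = 22.633.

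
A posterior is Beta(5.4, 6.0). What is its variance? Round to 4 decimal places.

α+β = 11.4 and αβ = 32.40, so Var = αβ/[(α+β)²(α+β+1)] = 32.40/1611.504 = 0.0201.

0.0201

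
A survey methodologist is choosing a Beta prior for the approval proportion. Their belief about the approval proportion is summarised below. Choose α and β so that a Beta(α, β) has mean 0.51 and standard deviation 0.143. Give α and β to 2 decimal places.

α = 5.72, β = 5.50

Variance = 0.143² = 0.020449. The moment-matching identity α+β = μ(1−μ)/Var − 1 gives
α+β = 0.2499/0.020449 − 1 = 11.2206, so α = μ·11.2206 = 5.72 and β = (1−μ)·11.2206 = 5.50.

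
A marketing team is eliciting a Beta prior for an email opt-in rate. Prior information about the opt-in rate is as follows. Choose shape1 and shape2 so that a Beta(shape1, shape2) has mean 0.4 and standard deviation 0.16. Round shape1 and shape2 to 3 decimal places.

Variance = 0.16² = 0.0256. The moment-matching identity shape1+shape2 = μ(1−μ)/Var − 1 gives
shape1+shape2 = 0.24/0.0256 − 1 = 8.3750, so shape1 = μ·8.3750 = 3.350 and shape2 = (1−μ)·8.3750 = 5.025.

shape1 = 3.350, shape2 = 5.025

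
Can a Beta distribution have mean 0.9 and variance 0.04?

Yes

A Beta with mean μ has variance μ(1−μ)/(α+β+1) < μ(1−μ).
Here μ(1−μ) = 0.9×0.1 = 0.09, and 0.04 < 0.09.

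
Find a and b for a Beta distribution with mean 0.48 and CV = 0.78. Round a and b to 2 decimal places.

a = 0.37, b = 0.41

Var = (CV·μ)² = (0.78×0.48)² = 0.140175.
a+b = μ(1−μ)/Var − 1 = 0.2496/0.140175 − 1 = 0.7806.
Thus a = 0.48·0.7806 = 0.37 and b = 0.52·0.7806 = 0.41.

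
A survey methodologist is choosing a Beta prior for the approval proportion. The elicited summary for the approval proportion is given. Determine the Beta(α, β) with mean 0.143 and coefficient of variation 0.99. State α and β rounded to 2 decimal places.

Var = (CV·μ)² = (0.99×0.143)² = 0.020042.
α+β = μ(1−μ)/Var − 1 = 0.122551/0.020042 − 1 = 5.1147.
Thus α = 0.143·5.1147 = 0.73 and β = 0.857·5.1147 = 4.38.

α = 0.73, β = 4.38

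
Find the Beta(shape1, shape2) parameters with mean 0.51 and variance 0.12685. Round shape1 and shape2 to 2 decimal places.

Write ν = shape1+shape2; then shape1 = μν and Var = μ(1−μ)/(ν+1).
ν = μ(1−μ)/Var − 1 = 0.2499/0.12685 − 1 = 0.9700.
shape1 = 0.51·0.9700 = 0.49, shape2 = 0.49·0.9700 = 0.48.

shape1 = 0.49, shape2 = 0.48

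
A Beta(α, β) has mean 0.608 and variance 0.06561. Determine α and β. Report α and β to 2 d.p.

α = 1.60, β = 1.03

Write ν = α+β; then α = μν and Var = μ(1−μ)/(ν+1).
ν = μ(1−μ)/Var − 1 = 0.238336/0.06561 − 1 = 2.6326.
α = 0.608·2.6326 = 1.60, β = 0.392·2.6326 = 1.03.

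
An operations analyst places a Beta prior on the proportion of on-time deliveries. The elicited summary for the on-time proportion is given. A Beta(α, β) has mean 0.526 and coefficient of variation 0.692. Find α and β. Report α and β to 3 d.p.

Var = (CV·μ)² = (0.692×0.526)² = 0.132490.
α+β = μ(1−μ)/Var − 1 = 0.249324/0.132490 − 1 = 0.8818.
Thus α = 0.526·0.8818 = 0.464 and β = 0.474·0.8818 = 0.418.

α = 0.464, β = 0.418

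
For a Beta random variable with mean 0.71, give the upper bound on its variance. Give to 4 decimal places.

For fixed mean μ the Beta variance is μ(1−μ)/(α+β+1), increasing as α+β decreases.
Its least upper bound (not attained) is μ(1−μ) = 0.71·0.29 = 0.2059.

0.2059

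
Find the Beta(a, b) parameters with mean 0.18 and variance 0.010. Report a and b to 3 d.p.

a = 2.477, b = 11.283

Write ν = a+b; then a = μν and Var = μ(1−μ)/(ν+1).
ν = μ(1−μ)/Var − 1 = 0.1476/0.010 − 1 = 13.7600.
a = 0.18·13.7600 = 2.477, b = 0.82·13.7600 = 11.283.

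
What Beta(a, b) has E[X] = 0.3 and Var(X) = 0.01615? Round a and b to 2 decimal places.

Write ν = a+b; then a = μν and Var = μ(1−μ)/(ν+1).
ν = μ(1−μ)/Var − 1 = 0.21/0.01615 − 1 = 12.0031.
a = 0.3·12.0031 = 3.60, b = 0.7·12.0031 = 8.40.

a = 3.60, b = 8.40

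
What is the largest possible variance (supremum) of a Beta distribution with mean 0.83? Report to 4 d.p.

0.1411

For fixed mean μ the Beta variance is μ(1−μ)/(α+β+1), increasing as α+β decreases.
Its least upper bound (not attained) is μ(1−μ) = 0.83·0.17 = 0.1411.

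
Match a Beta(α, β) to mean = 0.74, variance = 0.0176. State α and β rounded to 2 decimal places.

α = 7.35, β = 2.58

By moment matching, α+β = μ(1−μ)/σ² − 1 = (0.74·0.26)/0.0176 − 1 = 10.9318 − 1 = 9.9318.
Since α/(α+β) = μ, α = 0.74·9.9318 = 7.35 and β = 0.26·9.9318 = 2.58.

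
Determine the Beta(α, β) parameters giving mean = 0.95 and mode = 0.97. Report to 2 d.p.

With s = α+β: μ = α/s and mode = (α−1)/(s−2). Eliminating α = μs,
μs − 1 = m(s−2) ⇒ s(μ−m) = 1−2m ⇒ s = -0.94/-0.02 = 47.0000.
So α = μs = 44.65, β = (1−μ)s = 2.35.

α = 44.65, β = 2.35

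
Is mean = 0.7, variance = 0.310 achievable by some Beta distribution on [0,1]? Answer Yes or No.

No

For any Beta, Var(X) < E[X]·(1−E[X]).
Here μ(1−μ) = 0.7×0.3 = 0.21, and 0.310 ≥ 0.21.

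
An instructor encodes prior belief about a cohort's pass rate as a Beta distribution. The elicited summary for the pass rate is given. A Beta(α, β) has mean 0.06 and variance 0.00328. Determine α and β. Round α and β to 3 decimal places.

Let s = α+β. The Beta variance is μ(1−μ)/(s+1).
So s+1 = μ(1−μ)/σ² = (0.06×0.94)/0.00328 = 0.0564/0.00328 = 17.1951, giving s = 16.1951.
Then α = μs = 0.06×16.1951 = 0.972 and β = (1−μ)s = 0.94×16.1951 = 15.223.

α = 0.972, β = 15.223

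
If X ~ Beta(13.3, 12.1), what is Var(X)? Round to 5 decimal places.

α+β = 25.4 and αβ = 160.93, so Var = αβ/[(α+β)²(α+β+1)] = 160.93/17032.224 = 0.00945.

0.00945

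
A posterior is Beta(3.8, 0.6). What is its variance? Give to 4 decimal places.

Var = αβ/[(α+β)²(α+β+1)] = (3.8×0.6)/(4.4²×5.4) = 2.28/104.544 = 0.0218.

0.0218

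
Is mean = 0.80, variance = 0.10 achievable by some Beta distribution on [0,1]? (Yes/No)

The Beta variance bound is σ² < μ(1−μ).
Here μ(1−μ) = 0.80×0.20 = 0.1600, and 0.10 < 0.1600.

Yes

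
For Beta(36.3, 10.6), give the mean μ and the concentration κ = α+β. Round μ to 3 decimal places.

μ = 0.774, κ = 46.9

κ = α+β = 36.3+10.6 = 46.9; μ = α/κ = 36.3/46.9 = 0.774.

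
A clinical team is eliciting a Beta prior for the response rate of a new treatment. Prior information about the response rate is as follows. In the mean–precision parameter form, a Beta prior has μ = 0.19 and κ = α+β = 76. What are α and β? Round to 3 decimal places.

α = μκ = 0.19×76 = 14.440 and β = (1−μ)κ = 0.81×76 = 61.560.

α = 14.440, β = 61.560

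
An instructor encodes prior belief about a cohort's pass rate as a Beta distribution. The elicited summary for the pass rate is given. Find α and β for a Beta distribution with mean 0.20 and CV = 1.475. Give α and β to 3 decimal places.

α = 0.168, β = 0.671

σ = CV·μ = 1.475×0.20 = 0.29500, so σ² = 0.087025.
s+1 = μ(1−μ)/σ² = 0.1600/0.087025 = 1.8386, so s = α+β = 0.8386.
α = μs = 0.168, β = (1−μ)s = 0.671.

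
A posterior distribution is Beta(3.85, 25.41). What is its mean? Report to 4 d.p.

0.1316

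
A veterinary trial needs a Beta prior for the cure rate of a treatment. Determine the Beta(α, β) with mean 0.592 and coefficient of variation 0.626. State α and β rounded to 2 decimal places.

σ = CV·μ = 0.626×0.592 = 0.37059, so σ² = 0.137338.
s+1 = μ(1−μ)/σ² = 0.241536/0.137338 = 1.7587, so s = α+β = 0.7587.
α = μs = 0.45, β = (1−μ)s = 0.31.

α = 0.45, β = 0.31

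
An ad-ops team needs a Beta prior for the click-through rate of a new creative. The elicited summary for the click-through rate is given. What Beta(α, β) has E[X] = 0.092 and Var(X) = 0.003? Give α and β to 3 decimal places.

α = 2.470, β = 24.376

Let s = α+β. The Beta variance is μ(1−μ)/(s+1).
So s+1 = μ(1−μ)/σ² = (0.092×0.908)/0.003 = 0.083536/0.003 = 27.8453, giving s = 26.8453.
Then α = μs = 0.092×26.8453 = 2.470 and β = (1−μ)s = 0.908×26.8453 = 24.376.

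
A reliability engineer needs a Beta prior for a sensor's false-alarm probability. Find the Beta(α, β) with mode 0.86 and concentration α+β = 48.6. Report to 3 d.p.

Mode = (α−1)/(κ−2) with κ = α+β, so α−1 = 0.86·46.6 = 40.076.
α = 41.076; β = κ − α = 7.524.

α = 41.076, β = 7.524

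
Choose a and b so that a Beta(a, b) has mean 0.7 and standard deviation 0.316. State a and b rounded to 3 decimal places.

a = 0.772, b = 0.331

First σ² = 0.099856. Setting a = μn, b = (1−μ)n with n = a+b,
μ(1−μ)/(n+1) = 0.099856 ⇒ n+1 = 0.21/0.099856 = 2.1030 ⇒ n = 1.1030.
Hence a = 0.7×1.1030 = 0.772, b = 0.3×1.1030 = 0.331.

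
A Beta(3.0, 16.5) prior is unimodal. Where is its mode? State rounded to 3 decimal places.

With α,β > 1, mode = (α−1)/(α+β−2) = 2.0/17.5 = 0.114.

0.114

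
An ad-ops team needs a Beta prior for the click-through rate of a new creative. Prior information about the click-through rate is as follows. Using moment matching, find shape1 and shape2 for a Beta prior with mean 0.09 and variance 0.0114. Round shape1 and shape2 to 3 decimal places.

By moment matching, shape1+shape2 = μ(1−μ)/σ² − 1 = (0.09·0.91)/0.0114 − 1 = 7.1842 − 1 = 6.1842.
Since shape1/(shape1+shape2) = μ, shape1 = 0.09·6.1842 = 0.557 and shape2 = 0.91·6.1842 = 5.628.

shape1 = 0.557, shape2 = 5.628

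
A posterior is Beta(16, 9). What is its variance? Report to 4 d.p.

Var = αβ/[(α+β)²(α+β+1)] = (16×9)/(25²×26) = 144/16250 = 0.0089.

0.0089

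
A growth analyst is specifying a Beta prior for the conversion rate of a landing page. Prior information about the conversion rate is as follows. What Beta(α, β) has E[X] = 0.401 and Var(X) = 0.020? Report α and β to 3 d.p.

Write ν = α+β; then α = μν and Var = μ(1−μ)/(ν+1).
ν = μ(1−μ)/Var − 1 = 0.240199/0.020 − 1 = 11.0099.
α = 0.401·11.0099 = 4.415, β = 0.599·11.0099 = 6.595.

α = 4.415, β = 6.595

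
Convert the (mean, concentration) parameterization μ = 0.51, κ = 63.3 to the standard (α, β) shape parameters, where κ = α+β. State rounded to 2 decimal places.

α = 32.28, β = 31.02

Split κ in proportion μ : (1−μ): α = 0.51·63.3 = 32.28, β = 63.3 − 32.28 = 31.02.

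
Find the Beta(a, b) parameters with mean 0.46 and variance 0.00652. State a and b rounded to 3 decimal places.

a = 17.065, b = 20.033

Write ν = a+b; then a = μν and Var = μ(1−μ)/(ν+1).
ν = μ(1−μ)/Var − 1 = 0.2484/0.00652 − 1 = 37.0982.
a = 0.46·37.0982 = 17.065, b = 0.54·37.0982 = 20.033.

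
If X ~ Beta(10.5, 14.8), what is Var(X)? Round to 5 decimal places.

α+β = 25.3 and αβ = 155.40, so Var = αβ/[(α+β)²(α+β+1)] = 155.40/16834.367 = 0.00923.

0.00923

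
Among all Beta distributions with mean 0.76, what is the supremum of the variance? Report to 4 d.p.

0.1824

Var = μ(1−μ)/(α+β+1), which approaches μ(1−μ) as α+β → 0.
So the supremum is μ(1−μ) = 0.76×0.24 = 0.1824.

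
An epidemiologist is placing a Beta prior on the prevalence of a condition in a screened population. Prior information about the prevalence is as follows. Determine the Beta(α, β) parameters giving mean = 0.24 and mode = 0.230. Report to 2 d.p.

Let s = α+β. Mean gives α = μs = 0.24s; mode gives (α−1)/(s−2) = 0.230.
Substituting: 0.24s − 1 = 0.230(s−2) = 0.230s − 0.460, so 0.010s = 0.540 and s = 54.0000.
Then α = 0.24×54.0000 = 12.96 and β = s−α = 41.04.

α = 12.96, β = 41.04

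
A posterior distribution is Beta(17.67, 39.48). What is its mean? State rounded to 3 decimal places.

0.309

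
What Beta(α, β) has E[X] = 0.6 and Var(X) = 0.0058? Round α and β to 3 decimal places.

α = 24.228, β = 16.152

Let s = α+β. The Beta variance is μ(1−μ)/(s+1).
So s+1 = μ(1−μ)/σ² = (0.6×0.4)/0.0058 = 0.24/0.0058 = 41.3793, giving s = 40.3793.
Then α = μs = 0.6×40.3793 = 24.228 and β = (1−μ)s = 0.4×40.3793 = 16.152.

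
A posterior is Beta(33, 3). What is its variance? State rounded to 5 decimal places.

0.00206

Var = αβ/[(α+β)²(α+β+1)] = (33×3)/(36²×37) = 99/47952 = 0.00206.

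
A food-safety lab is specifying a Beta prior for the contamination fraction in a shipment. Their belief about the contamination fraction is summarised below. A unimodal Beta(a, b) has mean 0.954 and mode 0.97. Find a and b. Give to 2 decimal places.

Let s = a+b. Mean gives a = μs = 0.954s; mode gives (a−1)/(s−2) = 0.97.
Substituting: 0.954s − 1 = 0.97(s−2) = 0.97s − 1.94, so -0.016s = -0.94 and s = 58.7500.
Then a = 0.954×58.7500 = 56.05 and b = s−a = 2.70.

a = 56.05, b = 2.70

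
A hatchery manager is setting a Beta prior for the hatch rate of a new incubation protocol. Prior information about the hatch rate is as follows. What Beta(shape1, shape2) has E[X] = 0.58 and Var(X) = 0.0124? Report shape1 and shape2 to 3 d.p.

By moment matching, shape1+shape2 = μ(1−μ)/σ² − 1 = (0.58·0.42)/0.0124 − 1 = 19.6452 − 1 = 18.6452.
Since shape1/(shape1+shape2) = μ, shape1 = 0.58·18.6452 = 10.814 and shape2 = 0.42·18.6452 = 7.831.

shape1 = 10.814, shape2 = 7.831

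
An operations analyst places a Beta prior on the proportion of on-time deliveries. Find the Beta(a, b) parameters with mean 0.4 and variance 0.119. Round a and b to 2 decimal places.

a = 0.41, b = 0.61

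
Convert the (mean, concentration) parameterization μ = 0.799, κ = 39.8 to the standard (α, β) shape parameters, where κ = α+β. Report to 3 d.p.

α = 31.800, β = 8.000

Split κ in proportion μ : (1−μ): α = 0.799·39.8 = 31.800, β = 39.8 − 31.800 = 8.000.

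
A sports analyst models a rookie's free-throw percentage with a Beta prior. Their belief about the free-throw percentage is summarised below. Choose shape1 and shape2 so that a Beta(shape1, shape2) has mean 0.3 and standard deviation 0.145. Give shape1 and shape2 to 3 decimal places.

Variance = 0.145² = 0.021025. The moment-matching identity shape1+shape2 = μ(1−μ)/Var − 1 gives
shape1+shape2 = 0.21/0.021025 − 1 = 8.9881, so shape1 = μ·8.9881 = 2.696 and shape2 = (1−μ)·8.9881 = 6.292.

shape1 = 2.696, shape2 = 6.292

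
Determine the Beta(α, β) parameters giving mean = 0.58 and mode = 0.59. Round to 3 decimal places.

α = 10.440, β = 7.560

With s = α+β: μ = α/s and mode = (α−1)/(s−2). Eliminating α = μs,
μs − 1 = m(s−2) ⇒ s(μ−m) = 1−2m ⇒ s = -0.18/-0.01 = 18.0000.
So α = μs = 10.440, β = (1−μ)s = 7.560.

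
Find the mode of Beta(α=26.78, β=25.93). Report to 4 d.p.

The density x^(α−1)(1−x)^(β−1) is maximised at (α−1)/(α+β−2) = 25.78/50.71 = 0.5084.

0.5084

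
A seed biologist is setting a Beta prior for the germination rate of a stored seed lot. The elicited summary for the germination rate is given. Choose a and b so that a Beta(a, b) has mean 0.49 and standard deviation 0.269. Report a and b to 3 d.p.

Variance = 0.269² = 0.072361. The moment-matching identity a+b = μ(1−μ)/Var − 1 gives
a+b = 0.2499/0.072361 − 1 = 2.4535, so a = μ·2.4535 = 1.202 and b = (1−μ)·2.4535 = 1.251.

a = 1.202, b = 1.251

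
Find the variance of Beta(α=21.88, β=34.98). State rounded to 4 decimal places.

μ = 21.88/56.86 = 0.384805; Var = μ(1−μ)/(α+β+1) = 0.2367301/57.86 = 0.0041.

0.0041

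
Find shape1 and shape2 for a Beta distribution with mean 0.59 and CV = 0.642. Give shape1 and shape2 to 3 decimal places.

σ = CV·μ = 0.642×0.59 = 0.37878, so σ² = 0.143474.
s+1 = μ(1−μ)/σ² = 0.2419/0.143474 = 1.6860, so s = shape1+shape2 = 0.6860.
shape1 = μs = 0.405, shape2 = (1−μ)s = 0.281.

shape1 = 0.405, shape2 = 0.281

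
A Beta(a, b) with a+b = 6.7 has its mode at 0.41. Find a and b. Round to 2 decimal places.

For a,b>1 the mode is (a−1)/(a+b−2), so a = mode·(κ−2)+1 = 0.41×4.7+1 = 2.93.
And b = (1−mode)·(κ−2)+1 = 0.59×4.7+1 = 3.77.

a = 2.93, b = 3.77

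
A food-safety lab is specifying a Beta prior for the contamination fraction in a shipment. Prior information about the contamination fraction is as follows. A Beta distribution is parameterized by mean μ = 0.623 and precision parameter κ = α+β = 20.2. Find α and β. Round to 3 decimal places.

α = 12.585, β = 7.615

Split κ in proportion μ : (1−μ): α = 0.623·20.2 = 12.585, β = 20.2 − 12.585 = 7.615.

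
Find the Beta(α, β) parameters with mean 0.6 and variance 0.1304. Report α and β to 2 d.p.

α = 0.50, β = 0.34

By moment matching, α+β = μ(1−μ)/σ² − 1 = (0.6·0.4)/0.1304 − 1 = 1.8405 − 1 = 0.8405.
Since α/(α+β) = μ, α = 0.6·0.8405 = 0.50 and β = 0.4·0.8405 = 0.34.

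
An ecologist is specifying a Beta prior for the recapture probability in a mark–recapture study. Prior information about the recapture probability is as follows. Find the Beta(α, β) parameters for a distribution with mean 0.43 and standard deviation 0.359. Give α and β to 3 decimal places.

α = 0.388, β = 0.514

σ² = 0.359² = 0.128881.
With s = α+β, Var = μ(1−μ)/(s+1), so s+1 = (0.43×0.57)/0.128881 = 1.9018 and s = 0.9018.
α = μs = 0.388, β = (1−μ)s = 0.514.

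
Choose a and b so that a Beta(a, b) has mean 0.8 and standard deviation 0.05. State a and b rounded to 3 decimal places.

First σ² = 0.0025. Setting a = μn, b = (1−μ)n with n = a+b,
μ(1−μ)/(n+1) = 0.0025 ⇒ n+1 = 0.16/0.0025 = 64.0000 ⇒ n = 63.0000.
Hence a = 0.8×63.0000 = 50.400, b = 0.2×63.0000 = 12.600.

a = 50.400, b = 12.600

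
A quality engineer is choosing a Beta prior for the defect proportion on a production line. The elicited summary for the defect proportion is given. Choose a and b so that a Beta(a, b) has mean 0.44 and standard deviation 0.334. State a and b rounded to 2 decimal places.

Variance = 0.334² = 0.111556. The moment-matching identity a+b = μ(1−μ)/Var − 1 gives
a+b = 0.2464/0.111556 − 1 = 1.2088, so a = μ·1.2088 = 0.53 and b = (1−μ)·1.2088 = 0.68.

a = 0.53, b = 0.68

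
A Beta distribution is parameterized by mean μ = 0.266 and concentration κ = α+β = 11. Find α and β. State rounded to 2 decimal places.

Split κ in proportion μ : (1−μ): α = 0.266·11 = 2.93, β = 11 − 2.93 = 8.07.

α = 2.93, β = 8.07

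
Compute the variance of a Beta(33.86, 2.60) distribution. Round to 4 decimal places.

α+β = 36.46 and αβ = 88.0360, so Var = αβ/[(α+β)²(α+β+1)] = 88.0360/49796.761736 = 0.0018.

0.0018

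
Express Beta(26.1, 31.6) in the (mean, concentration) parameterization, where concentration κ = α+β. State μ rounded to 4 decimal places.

μ = 0.4523, κ = 57.7

κ = α+β = 26.1+31.6 = 57.7; μ = α/κ = 26.1/57.7 = 0.4523.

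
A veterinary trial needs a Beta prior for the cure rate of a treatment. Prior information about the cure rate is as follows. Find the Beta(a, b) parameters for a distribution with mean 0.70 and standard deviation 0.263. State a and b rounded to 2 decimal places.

a = 1.43, b = 0.61

Variance = 0.263² = 0.069169. The moment-matching identity a+b = μ(1−μ)/Var − 1 gives
a+b = 0.2100/0.069169 − 1 = 2.0360, so a = μ·2.0360 = 1.43 and b = (1−μ)·2.0360 = 0.61.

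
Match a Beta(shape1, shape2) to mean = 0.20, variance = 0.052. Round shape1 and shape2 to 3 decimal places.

shape1 = 0.415, shape2 = 1.662

By moment matching, shape1+shape2 = μ(1−μ)/σ² − 1 = (0.20·0.80)/0.052 − 1 = 3.0769 − 1 = 2.0769.
Since shape1/(shape1+shape2) = μ, shape1 = 0.20·2.0769 = 0.415 and shape2 = 0.80·2.0769 = 1.662.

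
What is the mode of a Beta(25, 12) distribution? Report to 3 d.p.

With α,β > 1, mode = (α−1)/(α+β−2) = 24/35 = 0.686.

0.686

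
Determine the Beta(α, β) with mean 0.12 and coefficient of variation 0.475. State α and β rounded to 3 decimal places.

Var = (CV·μ)² = (0.475×0.12)² = 0.003249.
α+β = μ(1−μ)/Var − 1 = 0.1056/0.003249 − 1 = 31.5023.
Thus α = 0.12·31.5023 = 3.780 and β = 0.88·31.5023 = 27.722.

α = 3.780, β = 27.722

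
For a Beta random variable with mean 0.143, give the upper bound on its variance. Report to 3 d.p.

Var = μ(1−μ)/(α+β+1), which approaches μ(1−μ) as α+β → 0.
So the supremum is μ(1−μ) = 0.143×0.857 = 0.123.

0.123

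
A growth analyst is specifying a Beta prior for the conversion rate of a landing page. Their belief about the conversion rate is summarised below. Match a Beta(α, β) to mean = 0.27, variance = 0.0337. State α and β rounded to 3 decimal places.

α = 1.309, β = 3.540

Write ν = α+β; then α = μν and Var = μ(1−μ)/(ν+1).
ν = μ(1−μ)/Var − 1 = 0.1971/0.0337 − 1 = 4.8487.
α = 0.27·4.8487 = 1.309, β = 0.73·4.8487 = 3.540.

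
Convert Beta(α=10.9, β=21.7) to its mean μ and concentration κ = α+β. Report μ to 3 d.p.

μ = 0.334, κ = 32.6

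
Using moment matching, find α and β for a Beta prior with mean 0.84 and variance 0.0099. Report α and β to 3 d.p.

α = 10.564, β = 2.012

By moment matching, α+β = μ(1−μ)/σ² − 1 = (0.84·0.16)/0.0099 − 1 = 13.5758 − 1 = 12.5758.
Since α/(α+β) = μ, α = 0.84·12.5758 = 10.564 and β = 0.16·12.5758 = 2.012.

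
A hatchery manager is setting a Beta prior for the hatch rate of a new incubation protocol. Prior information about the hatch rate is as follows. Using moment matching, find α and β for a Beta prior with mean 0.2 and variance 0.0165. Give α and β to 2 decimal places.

α = 1.74, β = 6.96

Write ν = α+β; then α = μν and Var = μ(1−μ)/(ν+1).
ν = μ(1−μ)/Var − 1 = 0.16/0.0165 − 1 = 8.6970.
α = 0.2·8.6970 = 1.74, β = 0.8·8.6970 = 6.96.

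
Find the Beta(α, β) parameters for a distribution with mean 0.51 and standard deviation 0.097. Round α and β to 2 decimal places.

α = 13.04, β = 12.52

Variance = 0.097² = 0.009409. The moment-matching identity α+β = μ(1−μ)/Var − 1 gives
α+β = 0.2499/0.009409 − 1 = 25.5597, so α = μ·25.5597 = 13.04 and β = (1−μ)·25.5597 = 12.52.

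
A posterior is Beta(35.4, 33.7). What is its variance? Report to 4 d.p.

μ = 35.4/69.1 = 0.512301; Var = μ(1−μ)/(α+β+1) = 0.2498487/70.1 = 0.0036.

0.0036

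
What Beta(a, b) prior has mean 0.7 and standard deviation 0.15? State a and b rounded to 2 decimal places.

σ² = 0.15² = 0.0225.
With s = a+b, Var = μ(1−μ)/(s+1), so s+1 = (0.7×0.3)/0.0225 = 9.3333 and s = 8.3333.
a = μs = 5.83, b = (1−μ)s = 2.50.

a = 5.83, b = 2.50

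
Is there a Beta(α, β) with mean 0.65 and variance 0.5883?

No

The Beta variance bound is σ² < μ(1−μ).
Here μ(1−μ) = 0.65×0.35 = 0.2275, and 0.5883 ≥ 0.2275.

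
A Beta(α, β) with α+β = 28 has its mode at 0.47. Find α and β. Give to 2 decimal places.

α = 13.22, β = 14.78

Mode = (α−1)/(κ−2) with κ = α+β, so α−1 = 0.47·26 = 12.22.
α = 13.22; β = κ − α = 14.78.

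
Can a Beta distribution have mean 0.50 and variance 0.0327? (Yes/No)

Yes

A Beta with mean μ has variance μ(1−μ)/(α+β+1) < μ(1−μ).
Here μ(1−μ) = 0.50×0.50 = 0.2500, and 0.0327 < 0.2500.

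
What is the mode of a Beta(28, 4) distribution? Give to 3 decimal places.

With α,β > 1, mode = (α−1)/(α+β−2) = 27/30 = 0.900.

0.900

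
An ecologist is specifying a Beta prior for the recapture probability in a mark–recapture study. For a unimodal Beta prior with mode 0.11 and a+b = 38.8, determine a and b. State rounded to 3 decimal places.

For a,b>1 the mode is (a−1)/(a+b−2), so a = mode·(κ−2)+1 = 0.11×36.8+1 = 5.048.
And b = (1−mode)·(κ−2)+1 = 0.89×36.8+1 = 33.752.

a = 5.048, b = 33.752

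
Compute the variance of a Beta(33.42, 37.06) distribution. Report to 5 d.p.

Var = αβ/[(α+β)²(α+β+1)] = (33.42×37.06)/(70.48²×71.48) = 1238.5452/355071.924992 = 0.00349.

0.00349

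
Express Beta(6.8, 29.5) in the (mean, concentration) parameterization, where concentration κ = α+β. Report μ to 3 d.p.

κ = α+β = 6.8+29.5 = 36.3; μ = α/κ = 6.8/36.3 = 0.187.

μ = 0.187, κ = 36.3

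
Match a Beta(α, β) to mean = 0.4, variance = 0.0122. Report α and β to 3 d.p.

By moment matching, α+β = μ(1−μ)/σ² − 1 = (0.4·0.6)/0.0122 − 1 = 19.6721 − 1 = 18.6721.
Since α/(α+β) = μ, α = 0.4·18.6721 = 7.469 and β = 0.6·18.6721 = 11.203.

α = 7.469, β = 11.203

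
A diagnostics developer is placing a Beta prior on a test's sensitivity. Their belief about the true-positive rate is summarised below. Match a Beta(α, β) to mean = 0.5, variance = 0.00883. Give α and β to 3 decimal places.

α = 13.656, β = 13.656

Let s = α+β. The Beta variance is μ(1−μ)/(s+1).
So s+1 = μ(1−μ)/σ² = (0.5×0.5)/0.00883 = 0.25/0.00883 = 28.3126, giving s = 27.3126.
Then α = μs = 0.5×27.3126 = 13.656 and β = (1−μ)s = 0.5×27.3126 = 13.656.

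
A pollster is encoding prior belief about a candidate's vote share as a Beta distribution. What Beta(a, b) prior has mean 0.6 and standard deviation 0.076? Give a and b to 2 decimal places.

σ² = 0.076² = 0.005776.
With s = a+b, Var = μ(1−μ)/(s+1), so s+1 = (0.6×0.4)/0.005776 = 41.5512 and s = 40.5512.
a = μs = 24.33, b = (1−μ)s = 16.22.

a = 24.33, b = 16.22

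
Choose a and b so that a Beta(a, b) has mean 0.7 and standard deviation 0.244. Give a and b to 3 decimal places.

First σ² = 0.059536. Setting a = μn, b = (1−μ)n with n = a+b,
μ(1−μ)/(n+1) = 0.059536 ⇒ n+1 = 0.21/0.059536 = 3.5273 ⇒ n = 2.5273.
Hence a = 0.7×2.5273 = 1.769, b = 0.3×2.5273 = 0.758.

a = 1.769, b = 0.758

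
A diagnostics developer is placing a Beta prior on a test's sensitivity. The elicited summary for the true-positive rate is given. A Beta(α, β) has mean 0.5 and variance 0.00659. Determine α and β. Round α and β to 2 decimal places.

Write ν = α+β; then α = μν and Var = μ(1−μ)/(ν+1).
ν = μ(1−μ)/Var − 1 = 0.25/0.00659 − 1 = 36.9363.
α = 0.5·36.9363 = 18.47, β = 0.5·36.9363 = 18.47.

α = 18.47, β = 18.47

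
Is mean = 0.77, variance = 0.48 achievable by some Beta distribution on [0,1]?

No

The Beta variance bound is σ² < μ(1−μ).
Here μ(1−μ) = 0.77×0.23 = 0.1771, and 0.48 ≥ 0.1771.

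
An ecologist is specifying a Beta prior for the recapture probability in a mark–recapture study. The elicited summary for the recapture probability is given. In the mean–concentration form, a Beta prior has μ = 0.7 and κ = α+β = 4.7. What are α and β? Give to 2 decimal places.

Split κ in proportion μ : (1−μ): α = 0.7·4.7 = 3.29, β = 4.7 − 3.29 = 1.41.

α = 3.29, β = 1.41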